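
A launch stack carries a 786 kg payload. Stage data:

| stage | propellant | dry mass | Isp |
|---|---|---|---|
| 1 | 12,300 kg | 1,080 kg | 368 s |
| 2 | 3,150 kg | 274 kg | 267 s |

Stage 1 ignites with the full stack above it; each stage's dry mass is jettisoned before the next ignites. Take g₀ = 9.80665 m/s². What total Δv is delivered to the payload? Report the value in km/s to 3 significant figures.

Ignition mass of stage 1 = 12,300+1,080 + 3,150+274 + 786 = 17,590 kg.
Stage 1: m₀ = 17,590 kg, m_f = 17,590 − 12,300 = 5,290 kg; Δv = 368×9.80665×ln(3.325) = 3608.8×1.2015 ≈ 4336 m/s.
Stage 2: m₀ = 4,210 kg, m_f = 4,210 − 3,150 = 1,060 kg; Δv = 267×9.80665×ln(3.972) = 2618.4×1.3792 ≈ 3611 m/s.
Total Δv = 4336 + 3611 = 7947 m/s.

Δv ≈ 7.95 km/s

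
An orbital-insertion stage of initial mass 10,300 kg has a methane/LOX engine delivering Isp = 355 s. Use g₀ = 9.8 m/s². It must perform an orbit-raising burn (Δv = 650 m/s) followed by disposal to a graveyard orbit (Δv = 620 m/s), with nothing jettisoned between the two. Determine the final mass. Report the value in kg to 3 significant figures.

v_e = Isp · g₀ = 355 × 9.8 = 3479.0 m/s.
After the first burn: m = 10300 × exp(−650/3479.0) = 10300 × 0.82958 = 8,544.67 kg.
After the second burn: m = 8,544.67 × exp(−620/3479.0) = 8,544.67 × 0.83676 = 7,149.84 kg.

final mass ≈ 7150 kg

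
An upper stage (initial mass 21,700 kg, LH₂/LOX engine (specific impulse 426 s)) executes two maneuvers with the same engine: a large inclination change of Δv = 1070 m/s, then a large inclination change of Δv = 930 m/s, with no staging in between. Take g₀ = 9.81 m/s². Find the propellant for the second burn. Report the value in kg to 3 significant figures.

propellant for the second burn ≈ 3350 kg

v_e = Isp · g₀ = 426 × 9.81 = 4179.1 m/s.
After the first burn: m = 21700 × exp(−1070/4179.1) = 21700 × 0.77411 = 16,798.2 kg.
After the second burn: m = 16,798.2 × exp(−930/4179.1) = 16,798.2 × 0.80048 = 13,446.6 kg.
Second-burn propellant = 16,798.2 − 13,446.6 = 3,351.6 kg.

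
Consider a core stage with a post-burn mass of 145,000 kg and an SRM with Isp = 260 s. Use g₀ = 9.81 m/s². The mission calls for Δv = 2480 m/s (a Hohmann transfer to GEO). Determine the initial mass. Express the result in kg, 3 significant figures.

initial mass ≈ 383000 kg

v_e = Isp · g₀ = 260 × 9.81 = 2550.6 m/s.
m₀/m_f = exp(Δv / v_e) = exp(2480 / 2550.6) = exp(0.9723) = 2.6441.
m₀ = m_f × 2.6441 = 145,000 × 2.6441 = 383,395 kg.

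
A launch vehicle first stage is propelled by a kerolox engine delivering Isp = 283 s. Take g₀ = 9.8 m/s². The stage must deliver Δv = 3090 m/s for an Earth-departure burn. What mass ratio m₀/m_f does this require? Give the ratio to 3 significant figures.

mass ratio ≈ 3.05

v_e = Isp · g₀ = 283 × 9.8 = 2773.4 m/s.
From the ideal rocket equation, m₀/m_f = exp(Δv / v_e) = exp(3090 / 2773.4) = exp(1.1142) = 3.0470.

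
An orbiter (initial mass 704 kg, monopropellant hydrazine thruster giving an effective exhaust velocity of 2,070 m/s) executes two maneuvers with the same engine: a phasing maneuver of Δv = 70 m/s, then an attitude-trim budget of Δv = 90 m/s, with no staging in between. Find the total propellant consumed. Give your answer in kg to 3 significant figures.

total propellant consumed ≈ 52.4 kg

After the first burn: m = 704 × exp(−70/2070.0) = 704 × 0.96675 = 680.592 kg.
After the second burn: m = 680.592 × exp(−90/2070.0) = 680.592 × 0.95745 = 651.633 kg.
Total propellant = m₀ − m_final = 704 − 651.633 = 52.367 kg.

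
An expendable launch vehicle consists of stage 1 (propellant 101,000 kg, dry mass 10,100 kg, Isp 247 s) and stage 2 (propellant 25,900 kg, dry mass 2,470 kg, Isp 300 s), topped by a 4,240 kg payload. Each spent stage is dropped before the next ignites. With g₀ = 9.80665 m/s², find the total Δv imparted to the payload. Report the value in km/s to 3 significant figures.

Δv ≈ 7.59 km/s

Ignition mass of stage 1 = 101,000+10,100 + 25,900+2,470 + 4,240 = 143,710 kg.
Stage 1: m₀ = 143,710 kg, m_f = 143,710 − 101,000 = 42,710 kg; Δv = 247×9.80665×ln(3.365) = 2422.2×1.2134 ≈ 2939 m/s.
Stage 2: m₀ = 32,610 kg, m_f = 32,610 − 25,900 = 6,710 kg; Δv = 300×9.80665×ln(4.86) = 2942.0×1.5810 ≈ 4651 m/s.
Total Δv = 2939 + 4651 = 7590 m/s.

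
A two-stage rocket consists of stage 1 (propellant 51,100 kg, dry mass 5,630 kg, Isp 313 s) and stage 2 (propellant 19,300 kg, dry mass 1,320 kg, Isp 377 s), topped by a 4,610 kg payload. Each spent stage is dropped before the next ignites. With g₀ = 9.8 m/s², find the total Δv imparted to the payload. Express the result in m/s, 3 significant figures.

Δv ≈ 8350 m/s

Ignition mass of stage 1 = 51,100+5,630 + 19,300+1,320 + 4,610 = 81,960 kg.
Stage 1: m₀ = 81,960 kg, m_f = 81,960 − 51,100 = 30,860 kg; Δv = 313×9.8×ln(2.656) = 3067.4×0.9768 ≈ 2996 m/s.
Stage 2: m₀ = 25,230 kg, m_f = 25,230 − 19,300 = 5,930 kg; Δv = 377×9.8×ln(4.255) = 3694.6×1.4480 ≈ 5350 m/s.
Total Δv = 2996 + 5350 = 8346 m/s.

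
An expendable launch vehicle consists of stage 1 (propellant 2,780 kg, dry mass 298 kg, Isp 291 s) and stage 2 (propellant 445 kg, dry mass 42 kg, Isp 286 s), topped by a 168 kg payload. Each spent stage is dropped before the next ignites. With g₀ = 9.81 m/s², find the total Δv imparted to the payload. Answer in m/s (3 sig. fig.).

Ignition mass of stage 1 = 2,780+298 + 445+42 + 168 = 3,733 kg.
Stage 1: m₀ = 3,733 kg, m_f = 3,733 − 2,780 = 953 kg; Δv = 291×9.81×ln(3.917) = 2854.7×1.3654 ≈ 3898 m/s.
Stage 2: m₀ = 655 kg, m_f = 655 − 445 = 210 kg; Δv = 286×9.81×ln(3.119) = 2805.7×1.1375 ≈ 3192 m/s.
Total Δv = 3898 + 3192 = 7090 m/s.

Δv ≈ 7090 m/s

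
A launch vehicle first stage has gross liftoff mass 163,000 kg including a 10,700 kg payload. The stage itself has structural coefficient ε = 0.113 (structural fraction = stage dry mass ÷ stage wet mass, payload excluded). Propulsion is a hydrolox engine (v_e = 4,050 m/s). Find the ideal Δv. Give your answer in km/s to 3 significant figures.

Δv ≈ 7.15 km/s

Stage wet mass = m₀ − payload = 163,000 − 10,700 = 152,300 kg.
Stage dry mass = ε × stage wet mass = 0.113 × 152,300 = 17,209.9 kg.
Burnout mass m_f = stage dry + payload = 17,209.9 + 10,700 = 27,909.9 kg.
From the ideal rocket equation, Δv = v_e · ln(163,000/27,909.9) = 4050.0 × ln(5.84) = 4050.0 × 1.7648 ≈ 7147 m/s.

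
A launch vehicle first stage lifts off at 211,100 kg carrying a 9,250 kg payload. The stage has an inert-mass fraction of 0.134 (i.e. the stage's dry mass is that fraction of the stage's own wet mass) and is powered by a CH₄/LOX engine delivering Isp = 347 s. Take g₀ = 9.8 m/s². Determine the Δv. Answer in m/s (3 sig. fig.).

Δv ≈ 5990 m/s

Stage wet mass = m₀ − payload = 211,100 − 9,250 = 201,850 kg.
Stage dry mass = ε × stage wet mass = 0.134 × 201,850 = 27,047.9 kg.
Burnout mass m_f = stage dry + payload = 27,047.9 + 9,250 = 36,297.9 kg.
v_e = Isp · g₀ = 347 × 9.8 = 3400.6 m/s.
Δv = v_e · ln(211,100/36,297.9) = 3400.6 × ln(5.816) = 3400.6 × 1.7606 ≈ 5987 m/s.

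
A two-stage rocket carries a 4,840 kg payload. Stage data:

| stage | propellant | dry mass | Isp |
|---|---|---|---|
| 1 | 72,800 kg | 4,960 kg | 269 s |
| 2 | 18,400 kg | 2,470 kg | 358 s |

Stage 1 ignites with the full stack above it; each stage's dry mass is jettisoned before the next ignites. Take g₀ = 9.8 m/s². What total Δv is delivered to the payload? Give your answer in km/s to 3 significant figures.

Ignition mass of stage 1 = 72,800+4,960 + 18,400+2,470 + 4,840 = 103,470 kg.
Stage 1: m₀ = 103,470 kg, m_f = 103,470 − 72,800 = 30,670 kg; Δv = 269×9.8×ln(3.374) = 2636.2×1.2160 ≈ 3206 m/s.
Stage 2: m₀ = 25,710 kg, m_f = 25,710 − 18,400 = 7,310 kg; Δv = 358×9.8×ln(3.517) = 3508.4×1.2576 ≈ 4412 m/s.
Total Δv = 3206 + 4412 = 7618 m/s.

Δv ≈ 7.62 km/s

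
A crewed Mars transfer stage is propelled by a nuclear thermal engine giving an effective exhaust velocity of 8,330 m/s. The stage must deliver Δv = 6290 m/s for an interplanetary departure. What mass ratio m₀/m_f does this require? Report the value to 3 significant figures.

m₀/m_f = exp(Δv / v_e) = exp(6290 / 8330.0) = exp(0.7551) = 2.1278.

mass ratio ≈ 2.13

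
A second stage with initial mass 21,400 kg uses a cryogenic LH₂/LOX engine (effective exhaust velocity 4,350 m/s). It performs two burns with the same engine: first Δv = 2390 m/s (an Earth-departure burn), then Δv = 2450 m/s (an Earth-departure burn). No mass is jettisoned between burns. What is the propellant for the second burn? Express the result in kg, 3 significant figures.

After the first burn: m = 21400 × exp(−2390/4350.0) = 21400 × 0.57728 = 12,353.8 kg.
After the second burn: m = 12,353.8 × exp(−2450/4350.0) = 12,353.8 × 0.56937 = 7,033.88 kg.
Second-burn propellant = 12,353.8 − 7,033.88 = 5,319.92 kg.

propellant for the second burn ≈ 5320 kg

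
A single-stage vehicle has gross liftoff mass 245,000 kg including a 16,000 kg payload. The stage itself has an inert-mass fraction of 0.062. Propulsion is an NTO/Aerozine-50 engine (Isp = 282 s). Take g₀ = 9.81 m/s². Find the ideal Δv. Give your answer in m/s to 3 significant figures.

Δv ≈ 5790 m/s

Stage wet mass = m₀ − payload = 245,000 − 16,000 = 229,000 kg.
Stage dry mass = ε × stage wet mass = 0.062 × 229,000 = 14,198 kg.
Burnout mass m_f = stage dry + payload = 14,198 + 16,000 = 30,198 kg.
v_e = Isp · g₀ = 282 × 9.81 = 2766.4 m/s.
Rocket equation: Δv = v_e · ln(245,000/30,198) = 2766.4 × ln(8.113) = 2766.4 × 2.0935 ≈ 5791 m/s.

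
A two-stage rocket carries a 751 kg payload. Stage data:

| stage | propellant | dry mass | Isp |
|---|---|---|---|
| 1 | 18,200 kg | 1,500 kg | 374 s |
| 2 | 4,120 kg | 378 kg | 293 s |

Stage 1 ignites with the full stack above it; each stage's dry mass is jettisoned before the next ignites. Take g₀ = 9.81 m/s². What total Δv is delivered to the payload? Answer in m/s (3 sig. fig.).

Δv ≈ 9210 m/s

Ignition mass of stage 1 = 18,200+1,500 + 4,120+378 + 751 = 24,949 kg.
Stage 1: m₀ = 24,949 kg, m_f = 24,949 − 18,200 = 6,749 kg; Δv = 374×9.81×ln(3.697) = 3668.9×1.3074 ≈ 4797 m/s.
Stage 2: m₀ = 5,249 kg, m_f = 5,249 − 4,120 = 1,129 kg; Δv = 293×9.81×ln(4.649) = 2874.3×1.5367 ≈ 4417 m/s.
Total Δv = 4797 + 4417 = 9214 m/s.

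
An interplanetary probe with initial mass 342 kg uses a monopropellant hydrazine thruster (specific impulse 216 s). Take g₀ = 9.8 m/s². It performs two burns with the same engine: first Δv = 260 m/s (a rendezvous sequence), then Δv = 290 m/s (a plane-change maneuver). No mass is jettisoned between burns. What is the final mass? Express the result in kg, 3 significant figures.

v_e = Isp · g₀ = 216 × 9.8 = 2116.8 m/s.
After the first burn: m = 342 × exp(−260/2116.8) = 342 × 0.88442 = 302.472 kg.
After the second burn: m = 302.472 × exp(−290/2116.8) = 302.472 × 0.87197 = 263.747 kg.

final mass ≈ 264 kg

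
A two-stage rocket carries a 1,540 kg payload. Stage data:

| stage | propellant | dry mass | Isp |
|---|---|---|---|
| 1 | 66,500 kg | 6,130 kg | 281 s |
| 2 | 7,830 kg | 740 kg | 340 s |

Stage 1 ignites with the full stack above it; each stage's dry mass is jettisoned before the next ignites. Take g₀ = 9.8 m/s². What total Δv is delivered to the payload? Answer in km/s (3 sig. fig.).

Ignition mass of stage 1 = 66,500+6,130 + 7,830+740 + 1,540 = 82,740 kg.
Stage 1: m₀ = 82,740 kg, m_f = 82,740 − 66,500 = 16,240 kg; Δv = 281×9.8×ln(5.095) = 2753.8×1.6282 ≈ 4484 m/s.
Stage 2: m₀ = 10,110 kg, m_f = 10,110 − 7,830 = 2,280 kg; Δv = 340×9.8×ln(4.434) = 3332.0×1.4893 ≈ 4963 m/s.
Total Δv = 4484 + 4963 = 9447 m/s.

Δv ≈ 9.45 km/s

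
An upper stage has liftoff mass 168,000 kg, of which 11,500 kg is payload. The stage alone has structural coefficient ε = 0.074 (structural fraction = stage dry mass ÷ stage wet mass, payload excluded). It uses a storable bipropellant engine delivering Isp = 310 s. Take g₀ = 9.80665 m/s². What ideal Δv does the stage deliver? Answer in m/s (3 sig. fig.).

Stage wet mass = m₀ − payload = 168,000 − 11,500 = 156,500 kg.
Stage dry mass = ε × stage wet mass = 0.074 × 156,500 = 11,581 kg.
Burnout mass m_f = stage dry + payload = 11,581 + 11,500 = 23,081 kg.
v_e = Isp · g₀ = 310 × 9.80665 = 3040.1 m/s.
Δv = v_e · ln(168,000/23,081) = 3040.1 × ln(7.279) = 3040.1 × 1.9850 ≈ 6034 m/s.

Δv ≈ 6030 m/s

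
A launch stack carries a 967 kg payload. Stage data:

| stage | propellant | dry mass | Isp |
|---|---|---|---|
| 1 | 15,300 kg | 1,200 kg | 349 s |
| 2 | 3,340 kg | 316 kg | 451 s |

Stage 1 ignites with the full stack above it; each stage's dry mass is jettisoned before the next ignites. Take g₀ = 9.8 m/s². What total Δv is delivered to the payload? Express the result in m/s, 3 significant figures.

Δv ≈ 10100 m/s

Ignition mass of stage 1 = 15,300+1,200 + 3,340+316 + 967 = 21,123 kg.
Stage 1: m₀ = 21,123 kg, m_f = 21,123 − 15,300 = 5,823 kg; Δv = 349×9.8×ln(3.628) = 3420.2×1.2885 ≈ 4407 m/s.
Stage 2: m₀ = 4,623 kg, m_f = 4,623 − 3,340 = 1,283 kg; Δv = 451×9.8×ln(3.603) = 4419.8×1.2818 ≈ 5665 m/s.
Total Δv = 4407 + 5665 = 10072 m/s.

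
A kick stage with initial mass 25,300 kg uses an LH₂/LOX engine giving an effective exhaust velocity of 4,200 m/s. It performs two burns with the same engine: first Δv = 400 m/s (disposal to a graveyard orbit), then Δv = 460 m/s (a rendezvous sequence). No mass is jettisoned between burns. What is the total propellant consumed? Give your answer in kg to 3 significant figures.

total propellant consumed ≈ 4680 kg

After the first burn: m = 25300 × exp(−400/4200.0) = 25300 × 0.90916 = 23,001.7 kg.
After the second burn: m = 23,001.7 × exp(−460/4200.0) = 23,001.7 × 0.89626 = 20,615.5 kg.
Total propellant = m₀ − m_final = 25300 − 20,615.5 = 4,684.5 kg.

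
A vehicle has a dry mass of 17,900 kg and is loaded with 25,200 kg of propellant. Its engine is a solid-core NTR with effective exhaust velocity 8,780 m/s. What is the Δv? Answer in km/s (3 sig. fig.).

m₀ = m_dry + m_prop = 17,900 + 25,200 = 43,100 kg.
Δv = v_e · ln(m₀/m_f) = 8780.0 × ln(2.408) = 8780.0 × 0.8787 ≈ 7715.2 m/s.

Δv ≈ 7.72 km/s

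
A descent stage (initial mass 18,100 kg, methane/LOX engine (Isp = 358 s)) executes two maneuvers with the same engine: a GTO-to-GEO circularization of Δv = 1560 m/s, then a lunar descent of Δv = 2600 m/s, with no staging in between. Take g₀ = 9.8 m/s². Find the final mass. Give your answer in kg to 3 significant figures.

v_e = Isp · g₀ = 358 × 9.8 = 3508.4 m/s.
After the first burn: m = 18100 × exp(−1560/3508.4) = 18100 × 0.64105 = 11,603 kg.
After the second burn: m = 11,603 × exp(−2600/3508.4) = 11,603 × 0.47660 = 5,529.99 kg.

final mass ≈ 5530 kg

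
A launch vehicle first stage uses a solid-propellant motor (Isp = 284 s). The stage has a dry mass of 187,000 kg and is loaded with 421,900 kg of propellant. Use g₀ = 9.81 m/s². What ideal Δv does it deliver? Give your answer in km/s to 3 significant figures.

Δv ≈ 3.29 km/s

v_e = Isp · g₀ = 284 × 9.81 = 2786.0 m/s.
m₀ = m_dry + m_prop = 187,000 + 421,900 = 608,900 kg.
Δv = v_e · ln(m₀/m_f) = 2786.0 × ln(3.256) = 2786.0 × 1.1805 ≈ 3289.0 m/s.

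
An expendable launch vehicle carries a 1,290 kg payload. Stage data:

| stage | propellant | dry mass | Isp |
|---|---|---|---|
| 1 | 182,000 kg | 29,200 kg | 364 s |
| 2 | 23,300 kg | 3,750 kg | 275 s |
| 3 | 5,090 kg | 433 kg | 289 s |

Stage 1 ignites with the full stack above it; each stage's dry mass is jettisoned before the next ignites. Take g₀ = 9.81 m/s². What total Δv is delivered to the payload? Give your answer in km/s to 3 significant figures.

Ignition mass of stage 1 = 182,000+29,200 + 23,300+3,750 + 5,090+433 + 1,290 = 245,063 kg.
Stage 1: m₀ = 245,063 kg, m_f = 245,063 − 182,000 = 63,063 kg; Δv = 364×9.81×ln(3.886) = 3570.8×1.3574 ≈ 4847 m/s.
Stage 2: m₀ = 33,863 kg, m_f = 33,863 − 23,300 = 10,563 kg; Δv = 275×9.81×ln(3.206) = 2697.8×1.1650 ≈ 3143 m/s.
Stage 3: m₀ = 6,813 kg, m_f = 6,813 − 5,090 = 1,723 kg; Δv = 289×9.81×ln(3.954) = 2835.1×1.3748 ≈ 3898 m/s.
Total Δv = 4847 + 3143 + 3898 = 11888 m/s.

Δv ≈ 11.9 km/s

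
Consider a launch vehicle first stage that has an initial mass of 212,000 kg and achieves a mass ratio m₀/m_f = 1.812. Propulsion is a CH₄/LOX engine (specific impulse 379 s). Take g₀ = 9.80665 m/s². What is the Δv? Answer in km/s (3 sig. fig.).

v_e = Isp · g₀ = 379 × 9.80665 = 3716.7 m/s.
From the ideal rocket equation, Δv = v_e · ln(1.812) = 3716.7 × 0.5944 ≈ 2209.3 m/s.

Δv ≈ 2.21 km/s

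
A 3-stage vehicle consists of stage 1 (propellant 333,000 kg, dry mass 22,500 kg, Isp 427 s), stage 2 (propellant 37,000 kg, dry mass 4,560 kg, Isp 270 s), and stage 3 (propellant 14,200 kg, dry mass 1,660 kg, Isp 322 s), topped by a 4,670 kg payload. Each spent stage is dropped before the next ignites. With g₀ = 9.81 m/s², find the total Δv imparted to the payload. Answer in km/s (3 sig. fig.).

Ignition mass of stage 1 = 333,000+22,500 + 37,000+4,560 + 14,200+1,660 + 4,670 = 417,590 kg.
Stage 1: m₀ = 417,590 kg, m_f = 417,590 − 333,000 = 84,590 kg; Δv = 427×9.81×ln(4.937) = 4188.9×1.5967 ≈ 6688 m/s.
Stage 2: m₀ = 62,090 kg, m_f = 62,090 − 37,000 = 25,090 kg; Δv = 270×9.81×ln(2.475) = 2648.7×0.9061 ≈ 2400 m/s.
Stage 3: m₀ = 20,530 kg, m_f = 20,530 − 14,200 = 6,330 kg; Δv = 322×9.81×ln(3.243) = 3158.8×1.1766 ≈ 3717 m/s.
Total Δv = 6688 + 2400 + 3717 = 12805 m/s.

Δv ≈ 12.8 km/s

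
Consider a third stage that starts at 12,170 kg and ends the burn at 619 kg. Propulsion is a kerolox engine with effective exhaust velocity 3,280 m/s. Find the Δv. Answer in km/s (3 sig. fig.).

Δv ≈ 9.77 km/s

Rocket equation: Δv = v_e · ln(m₀/m_f) = 3280.0 × ln(19.66) = 3280.0 × 2.9786 ≈ 9769.9 m/s.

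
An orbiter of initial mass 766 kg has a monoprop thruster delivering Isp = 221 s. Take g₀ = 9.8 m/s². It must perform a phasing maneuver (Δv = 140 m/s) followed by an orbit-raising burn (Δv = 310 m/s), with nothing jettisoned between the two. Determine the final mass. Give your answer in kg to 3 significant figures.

v_e = Isp · g₀ = 221 × 9.8 = 2165.8 m/s.
After the first burn: m = 766 × exp(−140/2165.8) = 766 × 0.93740 = 718.048 kg.
After the second burn: m = 718.048 × exp(−310/2165.8) = 718.048 × 0.86664 = 622.289 kg.

final mass ≈ 622 kg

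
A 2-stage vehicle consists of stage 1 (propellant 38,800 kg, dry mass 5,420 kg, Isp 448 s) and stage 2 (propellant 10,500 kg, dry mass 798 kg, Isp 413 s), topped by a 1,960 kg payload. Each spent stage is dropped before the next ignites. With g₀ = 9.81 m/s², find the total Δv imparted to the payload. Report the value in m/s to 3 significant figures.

Δv ≈ 11300 m/s

Ignition mass of stage 1 = 38,800+5,420 + 10,500+798 + 1,960 = 57,478 kg.
Stage 1: m₀ = 57,478 kg, m_f = 57,478 − 38,800 = 18,678 kg; Δv = 448×9.81×ln(3.077) = 4394.9×1.1241 ≈ 4940 m/s.
Stage 2: m₀ = 13,258 kg, m_f = 13,258 − 10,500 = 2,758 kg; Δv = 413×9.81×ln(4.807) = 4051.5×1.5701 ≈ 6361 m/s.
Total Δv = 4940 + 6361 = 11301 m/s.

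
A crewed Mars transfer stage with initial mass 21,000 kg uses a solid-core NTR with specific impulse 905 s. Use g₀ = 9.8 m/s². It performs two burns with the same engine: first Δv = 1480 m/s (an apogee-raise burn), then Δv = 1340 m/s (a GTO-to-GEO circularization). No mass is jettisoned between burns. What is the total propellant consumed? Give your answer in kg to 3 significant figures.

v_e = Isp · g₀ = 905 × 9.8 = 8869.0 m/s.
After the first burn: m = 21000 × exp(−1480/8869.0) = 21000 × 0.84631 = 17,772.5 kg.
After the second burn: m = 17,772.5 × exp(−1340/8869.0) = 17,772.5 × 0.85977 = 15,280.3 kg.
Total propellant = m₀ − m_final = 21000 − 15,280.3 = 5,719.7 kg.

total propellant consumed ≈ 5720 kg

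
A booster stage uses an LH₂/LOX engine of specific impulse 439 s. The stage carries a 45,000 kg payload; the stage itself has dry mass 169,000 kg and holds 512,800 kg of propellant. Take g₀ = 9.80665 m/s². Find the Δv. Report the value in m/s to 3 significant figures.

v_e = Isp · g₀ = 439 × 9.80665 = 4305.1 m/s.
m₀ = payload + dry + propellant = 45,000 + 169,000 + 512,800 = 726,800 kg.
m_f = payload + dry = 45,000 + 169,000 = 214,000 kg.
From the ideal rocket equation, Δv = v_e · ln(m₀/m_f) = 4305.1 × ln(3.396) = 4305.1 × 1.2227 ≈ 5263.8 m/s.

Δv ≈ 5260 m/s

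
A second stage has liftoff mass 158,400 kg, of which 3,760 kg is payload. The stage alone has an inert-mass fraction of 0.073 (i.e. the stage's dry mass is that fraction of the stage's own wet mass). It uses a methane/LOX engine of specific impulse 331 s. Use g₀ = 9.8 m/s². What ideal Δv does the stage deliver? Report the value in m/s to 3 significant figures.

Stage wet mass = m₀ − payload = 158,400 − 3,760 = 154,640 kg.
Stage dry mass = ε × stage wet mass = 0.073 × 154,640 = 11,288.7 kg.
Burnout mass m_f = stage dry + payload = 11,288.7 + 3,760 = 15,048.7 kg.
v_e = Isp · g₀ = 331 × 9.8 = 3243.8 m/s.
From the ideal rocket equation, Δv = v_e · ln(158,400/15,048.7) = 3243.8 × ln(10.53) = 3243.8 × 2.3538 ≈ 7635 m/s.

Δv ≈ 7640 m/s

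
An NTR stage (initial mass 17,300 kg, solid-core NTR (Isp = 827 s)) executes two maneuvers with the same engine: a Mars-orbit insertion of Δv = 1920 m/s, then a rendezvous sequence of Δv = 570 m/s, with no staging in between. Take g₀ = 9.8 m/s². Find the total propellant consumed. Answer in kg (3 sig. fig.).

total propellant consumed ≈ 4580 kg

v_e = Isp · g₀ = 827 × 9.8 = 8104.6 m/s.
After the first burn: m = 17300 × exp(−1920/8104.6) = 17300 × 0.78907 = 13,650.9 kg.
After the second burn: m = 13,650.9 × exp(−570/8104.6) = 13,650.9 × 0.93209 = 12,723.9 kg.
Total propellant = m₀ − m_final = 17300 − 12,723.9 = 4,576.1 kg.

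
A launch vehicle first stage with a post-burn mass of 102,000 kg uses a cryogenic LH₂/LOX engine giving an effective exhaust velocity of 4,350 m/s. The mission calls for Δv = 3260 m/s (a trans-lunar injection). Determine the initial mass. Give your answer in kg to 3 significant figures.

m₀/m_f = exp(Δv / v_e) = exp(3260 / 4350.0) = exp(0.7494) = 2.1158.
m₀ = m_f × 2.1158 = 102,000 × 2.1158 = 215,812 kg.

initial mass ≈ 216000 kg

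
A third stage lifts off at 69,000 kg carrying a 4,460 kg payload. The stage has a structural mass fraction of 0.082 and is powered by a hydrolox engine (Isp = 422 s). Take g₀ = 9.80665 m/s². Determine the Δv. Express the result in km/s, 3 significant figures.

Δv ≈ 8.10 km/s

Stage wet mass = m₀ − payload = 69,000 − 4,460 = 64,540 kg.
Stage dry mass = ε × stage wet mass = 0.082 × 64,540 = 5,292.28 kg.
Burnout mass m_f = stage dry + payload = 5,292.28 + 4,460 = 9,752.28 kg.
v_e = Isp · g₀ = 422 × 9.80665 = 4138.4 m/s.
Δv = v_e · ln(69,000/9,752.28) = 4138.4 × ln(7.075) = 4138.4 × 1.9566 ≈ 8097 m/s.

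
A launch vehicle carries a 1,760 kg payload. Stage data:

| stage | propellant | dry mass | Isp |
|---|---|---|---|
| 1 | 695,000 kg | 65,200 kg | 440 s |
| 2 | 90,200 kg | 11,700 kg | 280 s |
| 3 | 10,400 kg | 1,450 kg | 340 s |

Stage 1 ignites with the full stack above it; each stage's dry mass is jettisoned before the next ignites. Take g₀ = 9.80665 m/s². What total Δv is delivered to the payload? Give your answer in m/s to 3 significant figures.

Ignition mass of stage 1 = 695,000+65,200 + 90,200+11,700 + 10,400+1,450 + 1,760 = 875,710 kg.
Stage 1: m₀ = 875,710 kg, m_f = 875,710 − 695,000 = 180,710 kg; Δv = 440×9.80665×ln(4.846) = 4314.9×1.5781 ≈ 6810 m/s.
Stage 2: m₀ = 115,510 kg, m_f = 115,510 − 90,200 = 25,310 kg; Δv = 280×9.80665×ln(4.564) = 2745.9×1.5182 ≈ 4169 m/s.
Stage 3: m₀ = 13,610 kg, m_f = 13,610 − 10,400 = 3,210 kg; Δv = 340×9.80665×ln(4.24) = 3334.3×1.4445 ≈ 4816 m/s.
Total Δv = 6810 + 4169 + 4816 = 15795 m/s.

Δv ≈ 15800 m/s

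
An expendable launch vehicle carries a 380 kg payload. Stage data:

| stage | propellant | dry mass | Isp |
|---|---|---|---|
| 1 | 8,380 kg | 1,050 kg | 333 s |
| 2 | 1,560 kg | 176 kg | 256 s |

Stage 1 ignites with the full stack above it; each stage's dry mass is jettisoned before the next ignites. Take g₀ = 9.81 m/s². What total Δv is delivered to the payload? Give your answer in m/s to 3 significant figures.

Ignition mass of stage 1 = 8,380+1,050 + 1,560+176 + 380 = 11,546 kg.
Stage 1: m₀ = 11,546 kg, m_f = 11,546 − 8,380 = 3,166 kg; Δv = 333×9.81×ln(3.647) = 3266.7×1.2939 ≈ 4227 m/s.
Stage 2: m₀ = 2,116 kg, m_f = 2,116 − 1,560 = 556 kg; Δv = 256×9.81×ln(3.806) = 2511.4×1.3365 ≈ 3356 m/s.
Total Δv = 4227 + 3356 = 7583 m/s.

Δv ≈ 7580 m/s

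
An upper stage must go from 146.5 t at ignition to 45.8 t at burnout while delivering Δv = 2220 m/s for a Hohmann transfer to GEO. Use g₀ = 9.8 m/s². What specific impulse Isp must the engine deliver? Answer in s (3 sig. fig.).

Isp ≈ 195 s

ln(m₀/m_f) = ln(146500/45800) = ln(3.199) = 1.1627.
Rocket equation: v_e = Δv / ln(m₀/m_f) = 2220 / 1.1627 = 1909.3 m/s.
Isp = v_e / g₀ = 1909.3 / 9.8 = 194.8 s.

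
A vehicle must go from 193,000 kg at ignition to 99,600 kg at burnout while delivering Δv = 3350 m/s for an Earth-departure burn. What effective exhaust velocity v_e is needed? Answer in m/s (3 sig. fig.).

v_e ≈ 5060 m/s

ln(m₀/m_f) = ln(193000/99600) = ln(1.938) = 0.6615.
By the Tsiolkovsky rocket equation, v_e = Δv / ln(m₀/m_f) = 3350 / 0.6615 = 5064.0 m/s.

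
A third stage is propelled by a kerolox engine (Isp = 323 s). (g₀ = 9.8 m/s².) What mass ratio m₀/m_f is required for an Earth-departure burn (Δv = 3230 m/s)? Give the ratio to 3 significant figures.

v_e = Isp · g₀ = 323 × 9.8 = 3165.4 m/s.
Using Δv = v_e ln(m₀/m_f): m₀/m_f = exp(Δv / v_e) = exp(3230 / 3165.4) = exp(1.0204) = 2.7743.

mass ratio ≈ 2.77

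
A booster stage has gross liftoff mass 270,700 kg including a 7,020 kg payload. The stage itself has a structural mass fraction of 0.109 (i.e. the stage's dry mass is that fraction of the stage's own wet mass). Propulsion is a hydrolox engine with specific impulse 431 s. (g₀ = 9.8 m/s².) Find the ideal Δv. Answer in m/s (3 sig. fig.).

Stage wet mass = m₀ − payload = 270,700 − 7,020 = 263,680 kg.
Stage dry mass = ε × stage wet mass = 0.109 × 263,680 = 28,741.1 kg.
Burnout mass m_f = stage dry + payload = 28,741.1 + 7,020 = 35,761.1 kg.
v_e = Isp · g₀ = 431 × 9.8 = 4223.8 m/s.
Δv = v_e · ln(270,700/35,761.1) = 4223.8 × ln(7.57) = 4223.8 × 2.0242 ≈ 8550 m/s.

Δv ≈ 8550 m/s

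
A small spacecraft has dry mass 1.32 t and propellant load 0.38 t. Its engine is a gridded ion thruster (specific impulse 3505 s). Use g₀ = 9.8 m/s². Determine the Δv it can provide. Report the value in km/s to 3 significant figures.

Δv ≈ 8.69 km/s

v_e = Isp · g₀ = 3505 × 9.8 = 34349.0 m/s.
m₀ = m_dry + m_prop = 1.32 + 0.38 = 1.7 t.
From the ideal rocket equation, Δv = v_e · ln(m₀/m_f) = 34349.0 × ln(1.288) = 34349.0 × 0.2530 ≈ 8690.2 m/s.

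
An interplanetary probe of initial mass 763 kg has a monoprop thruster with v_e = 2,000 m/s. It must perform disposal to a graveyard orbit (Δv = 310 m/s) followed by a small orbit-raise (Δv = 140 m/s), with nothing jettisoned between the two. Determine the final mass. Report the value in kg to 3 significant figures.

final mass ≈ 609 kg

After the first burn: m = 763 × exp(−310/2000.0) = 763 × 0.85642 = 653.448 kg.
After the second burn: m = 653.448 × exp(−140/2000.0) = 653.448 × 0.93239 = 609.268 kg.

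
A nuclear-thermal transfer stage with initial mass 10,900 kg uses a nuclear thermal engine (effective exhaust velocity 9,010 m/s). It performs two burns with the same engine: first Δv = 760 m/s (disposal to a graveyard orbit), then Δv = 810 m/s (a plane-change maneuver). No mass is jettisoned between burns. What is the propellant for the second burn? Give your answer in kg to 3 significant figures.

propellant for the second burn ≈ 861 kg

After the first burn: m = 10900 × exp(−760/9010.0) = 10900 × 0.91911 = 10,018.3 kg.
After the second burn: m = 10,018.3 × exp(−810/9010.0) = 10,018.3 × 0.91402 = 9,156.93 kg.
Second-burn propellant = 10,018.3 − 9,156.93 = 861.37 kg.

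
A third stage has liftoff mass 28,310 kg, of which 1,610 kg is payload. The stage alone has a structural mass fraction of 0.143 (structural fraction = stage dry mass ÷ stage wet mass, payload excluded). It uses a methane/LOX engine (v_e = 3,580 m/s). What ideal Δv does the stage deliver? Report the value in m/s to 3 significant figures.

Stage wet mass = m₀ − payload = 28,310 − 1,610 = 26,700 kg.
Stage dry mass = ε × stage wet mass = 0.143 × 26,700 = 3,818.1 kg.
Burnout mass m_f = stage dry + payload = 3,818.1 + 1,610 = 5,428.1 kg.
Δv = v_e · ln(28,310/5,428.1) = 3580.0 × ln(5.215) = 3580.0 × 1.6516 ≈ 5913 m/s.

Δv ≈ 5910 m/s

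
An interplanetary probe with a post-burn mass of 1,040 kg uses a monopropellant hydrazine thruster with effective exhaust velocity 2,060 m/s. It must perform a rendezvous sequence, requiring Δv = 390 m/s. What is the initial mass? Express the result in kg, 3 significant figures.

m₀/m_f = exp(Δv / v_e) = exp(390 / 2060.0) = exp(0.1893) = 1.2084.
m₀ = m_f × 1.2084 = 1,040 × 1.2084 = 1,256.74 kg.

initial mass ≈ 1260 kg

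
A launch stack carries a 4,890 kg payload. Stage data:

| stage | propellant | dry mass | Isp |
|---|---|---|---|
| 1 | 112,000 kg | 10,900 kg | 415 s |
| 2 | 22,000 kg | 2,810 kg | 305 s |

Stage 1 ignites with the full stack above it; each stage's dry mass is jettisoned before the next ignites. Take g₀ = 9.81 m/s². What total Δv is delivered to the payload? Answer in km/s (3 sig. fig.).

Δv ≈ 9.43 km/s

Ignition mass of stage 1 = 112,000+10,900 + 22,000+2,810 + 4,890 = 152,600 kg.
Stage 1: m₀ = 152,600 kg, m_f = 152,600 − 112,000 = 40,600 kg; Δv = 415×9.81×ln(3.759) = 4071.2×1.3241 ≈ 5390 m/s.
Stage 2: m₀ = 29,700 kg, m_f = 29,700 − 22,000 = 7,700 kg; Δv = 305×9.81×ln(3.857) = 2992.1×1.3499 ≈ 4039 m/s.
Total Δv = 5390 + 4039 = 9429 m/s.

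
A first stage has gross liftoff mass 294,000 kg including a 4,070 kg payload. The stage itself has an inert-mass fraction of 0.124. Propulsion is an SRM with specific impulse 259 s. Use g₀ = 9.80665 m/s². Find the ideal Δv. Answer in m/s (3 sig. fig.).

Δv ≈ 5070 m/s

Stage wet mass = m₀ − payload = 294,000 − 4,070 = 289,930 kg.
Stage dry mass = ε × stage wet mass = 0.124 × 289,930 = 35,951.3 kg.
Burnout mass m_f = stage dry + payload = 35,951.3 + 4,070 = 40,021.3 kg.
v_e = Isp · g₀ = 259 × 9.80665 = 2539.9 m/s.
Δv = v_e · ln(294,000/40,021.3) = 2539.9 × ln(7.346) = 2539.9 × 1.9942 ≈ 5065 m/s.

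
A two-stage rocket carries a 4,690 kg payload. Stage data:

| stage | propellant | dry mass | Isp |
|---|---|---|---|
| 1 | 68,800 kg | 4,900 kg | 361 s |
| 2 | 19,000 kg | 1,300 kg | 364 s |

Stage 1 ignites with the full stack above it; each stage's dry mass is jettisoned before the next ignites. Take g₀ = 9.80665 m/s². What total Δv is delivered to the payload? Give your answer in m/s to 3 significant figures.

Δv ≈ 9330 m/s

Ignition mass of stage 1 = 68,800+4,900 + 19,000+1,300 + 4,690 = 98,690 kg.
Stage 1: m₀ = 98,690 kg, m_f = 98,690 − 68,800 = 29,890 kg; Δv = 361×9.80665×ln(3.302) = 3540.2×1.1945 ≈ 4229 m/s.
Stage 2: m₀ = 24,990 kg, m_f = 24,990 − 19,000 = 5,990 kg; Δv = 364×9.80665×ln(4.172) = 3569.6×1.4284 ≈ 5099 m/s.
Total Δv = 4229 + 5099 = 9328 m/s.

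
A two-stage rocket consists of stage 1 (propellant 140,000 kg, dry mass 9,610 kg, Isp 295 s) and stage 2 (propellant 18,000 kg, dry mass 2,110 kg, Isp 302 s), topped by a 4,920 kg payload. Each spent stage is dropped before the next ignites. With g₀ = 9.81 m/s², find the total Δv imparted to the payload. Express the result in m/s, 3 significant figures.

Ignition mass of stage 1 = 140,000+9,610 + 18,000+2,110 + 4,920 = 174,640 kg.
Stage 1: m₀ = 174,640 kg, m_f = 174,640 − 140,000 = 34,640 kg; Δv = 295×9.81×ln(5.042) = 2894.0×1.6177 ≈ 4682 m/s.
Stage 2: m₀ = 25,030 kg, m_f = 25,030 − 18,000 = 7,030 kg; Δv = 302×9.81×ln(3.56) = 2962.6×1.2699 ≈ 3762 m/s.
Total Δv = 4682 + 3762 = 8444 m/s.

Δv ≈ 8440 m/s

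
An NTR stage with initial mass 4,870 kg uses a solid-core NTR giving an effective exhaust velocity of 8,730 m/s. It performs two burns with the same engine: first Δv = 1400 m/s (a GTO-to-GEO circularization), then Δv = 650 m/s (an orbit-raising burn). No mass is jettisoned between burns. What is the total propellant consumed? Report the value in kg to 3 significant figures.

total propellant consumed ≈ 1020 kg

After the first burn: m = 4870 × exp(−1400/8730.0) = 4870 × 0.85183 = 4,148.41 kg.
After the second burn: m = 4,148.41 × exp(−650/8730.0) = 4,148.41 × 0.92825 = 3,850.76 kg.
Total propellant = m₀ − m_final = 4870 − 3,850.76 = 1,019.24 kg.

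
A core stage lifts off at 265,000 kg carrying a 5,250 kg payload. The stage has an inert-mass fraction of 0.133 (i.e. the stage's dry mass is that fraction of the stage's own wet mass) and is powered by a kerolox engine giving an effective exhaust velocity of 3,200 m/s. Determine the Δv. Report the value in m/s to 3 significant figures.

Δv ≈ 6070 m/s

Stage wet mass = m₀ − payload = 265,000 − 5,250 = 259,750 kg.
Stage dry mass = ε × stage wet mass = 0.133 × 259,750 = 34,546.8 kg.
Burnout mass m_f = stage dry + payload = 34,546.8 + 5,250 = 39,796.8 kg.
Δv = v_e · ln(265,000/39,796.8) = 3200.0 × ln(6.659) = 3200.0 × 1.8959 ≈ 6067 m/s.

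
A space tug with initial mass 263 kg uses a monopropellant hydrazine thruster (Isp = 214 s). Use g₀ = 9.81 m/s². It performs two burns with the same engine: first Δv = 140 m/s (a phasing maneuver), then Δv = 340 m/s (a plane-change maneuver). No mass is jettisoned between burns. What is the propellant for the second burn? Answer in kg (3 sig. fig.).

propellant for the second burn ≈ 36.8 kg

v_e = Isp · g₀ = 214 × 9.81 = 2099.3 m/s.
After the first burn: m = 263 × exp(−140/2099.3) = 263 × 0.93549 = 246.034 kg.
After the second burn: m = 246.034 × exp(−340/2099.3) = 246.034 × 0.85048 = 209.247 kg.
Second-burn propellant = 246.034 − 209.247 = 36.787 kg.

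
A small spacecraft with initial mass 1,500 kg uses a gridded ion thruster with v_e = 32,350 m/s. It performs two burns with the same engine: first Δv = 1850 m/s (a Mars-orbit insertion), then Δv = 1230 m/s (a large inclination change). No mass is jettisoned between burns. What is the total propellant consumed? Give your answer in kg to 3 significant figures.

total propellant consumed ≈ 136 kg

After the first burn: m = 1500 × exp(−1850/32350.0) = 1500 × 0.94442 = 1,416.63 kg.
After the second burn: m = 1,416.63 × exp(−1230/32350.0) = 1,416.63 × 0.96269 = 1,363.78 kg.
Total propellant = m₀ − m_final = 1500 − 1,363.78 = 136.22 kg.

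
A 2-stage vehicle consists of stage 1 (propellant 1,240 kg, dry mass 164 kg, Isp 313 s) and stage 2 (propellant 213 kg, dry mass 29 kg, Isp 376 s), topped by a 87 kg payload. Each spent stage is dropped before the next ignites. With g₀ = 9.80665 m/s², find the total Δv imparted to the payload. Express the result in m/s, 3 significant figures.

Ignition mass of stage 1 = 1,240+164 + 213+29 + 87 = 1,733 kg.
Stage 1: m₀ = 1,733 kg, m_f = 1,733 − 1,240 = 493 kg; Δv = 313×9.80665×ln(3.515) = 3069.5×1.2571 ≈ 3859 m/s.
Stage 2: m₀ = 329 kg, m_f = 329 − 213 = 116 kg; Δv = 376×9.80665×ln(2.836) = 3687.3×1.0425 ≈ 3844 m/s.
Total Δv = 3859 + 3844 = 7703 m/s.

Δv ≈ 7700 m/s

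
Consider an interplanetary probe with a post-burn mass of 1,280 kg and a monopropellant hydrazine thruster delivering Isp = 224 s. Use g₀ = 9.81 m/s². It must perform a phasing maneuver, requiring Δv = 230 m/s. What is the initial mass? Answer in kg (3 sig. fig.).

initial mass ≈ 1420 kg

v_e = Isp · g₀ = 224 × 9.81 = 2197.4 m/s.
Rocket equation: m₀/m_f = exp(Δv / v_e) = exp(230 / 2197.4) = exp(0.1047) = 1.1103.
m₀ = m_f × 1.1103 = 1,280 × 1.1103 = 1,421.18 kg.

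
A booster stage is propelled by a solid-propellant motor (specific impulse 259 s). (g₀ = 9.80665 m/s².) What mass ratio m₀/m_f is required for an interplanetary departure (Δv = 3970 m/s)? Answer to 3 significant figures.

v_e = Isp · g₀ = 259 × 9.80665 = 2539.9 m/s.
Rocket equation: m₀/m_f = exp(Δv / v_e) = exp(3970 / 2539.9) = exp(1.5630) = 4.7733.

mass ratio ≈ 4.77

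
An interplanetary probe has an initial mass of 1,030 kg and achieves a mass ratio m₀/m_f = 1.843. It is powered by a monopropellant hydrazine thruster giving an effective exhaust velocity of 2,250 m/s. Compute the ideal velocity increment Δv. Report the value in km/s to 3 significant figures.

Δv ≈ 1.38 km/s

From the ideal rocket equation, Δv = v_e · ln(1.843) = 2250.0 × 0.6114 ≈ 1375.6 m/s.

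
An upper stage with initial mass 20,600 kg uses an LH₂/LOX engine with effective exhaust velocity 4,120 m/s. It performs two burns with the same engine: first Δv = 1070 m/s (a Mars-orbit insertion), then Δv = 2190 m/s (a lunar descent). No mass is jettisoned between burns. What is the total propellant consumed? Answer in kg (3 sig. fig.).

total propellant consumed ≈ 11300 kg

After the first burn: m = 20600 × exp(−1070/4120.0) = 20600 × 0.77128 = 15,888.4 kg.
After the second burn: m = 15,888.4 × exp(−2190/4120.0) = 15,888.4 × 0.58769 = 9,337.45 kg.
Total propellant = m₀ − m_final = 20600 − 9,337.45 = 11,262.55 kg.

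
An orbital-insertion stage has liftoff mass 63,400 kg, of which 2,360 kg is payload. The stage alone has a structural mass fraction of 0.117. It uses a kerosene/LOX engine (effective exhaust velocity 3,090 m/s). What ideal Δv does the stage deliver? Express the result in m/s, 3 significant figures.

Δv ≈ 5860 m/s

Stage wet mass = m₀ − payload = 63,400 − 2,360 = 61,040 kg.
Stage dry mass = ε × stage wet mass = 0.117 × 61,040 = 7,141.68 kg.
Burnout mass m_f = stage dry + payload = 7,141.68 + 2,360 = 9,501.68 kg.
By the Tsiolkovsky rocket equation, Δv = v_e · ln(63,400/9,501.68) = 3090.0 × ln(6.673) = 3090.0 × 1.8980 ≈ 5865 m/s.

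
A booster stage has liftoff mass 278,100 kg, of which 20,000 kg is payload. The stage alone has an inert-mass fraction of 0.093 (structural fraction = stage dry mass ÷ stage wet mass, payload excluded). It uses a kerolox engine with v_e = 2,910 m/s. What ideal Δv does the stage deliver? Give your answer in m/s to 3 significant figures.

Δv ≈ 5370 m/s

Stage wet mass = m₀ − payload = 278,100 − 20,000 = 258,100 kg.
Stage dry mass = ε × stage wet mass = 0.093 × 258,100 = 24,003.3 kg.
Burnout mass m_f = stage dry + payload = 24,003.3 + 20,000 = 44,003.3 kg.
Rocket equation: Δv = v_e · ln(278,100/44,003.3) = 2910.0 × ln(6.32) = 2910.0 × 1.8437 ≈ 5365 m/s.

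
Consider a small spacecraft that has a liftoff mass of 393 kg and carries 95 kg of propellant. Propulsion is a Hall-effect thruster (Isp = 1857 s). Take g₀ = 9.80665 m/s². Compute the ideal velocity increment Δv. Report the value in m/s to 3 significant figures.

Δv ≈ 5040 m/s

v_e = Isp · g₀ = 1857 × 9.80665 = 18210.9 m/s.
m_f = m₀ − m_prop = 393 − 95 = 298 kg.
Rocket equation: Δv = v_e · ln(m₀/m_f) = 18210.9 × ln(1.319) = 18210.9 × 0.2767 ≈ 5039.3 m/s.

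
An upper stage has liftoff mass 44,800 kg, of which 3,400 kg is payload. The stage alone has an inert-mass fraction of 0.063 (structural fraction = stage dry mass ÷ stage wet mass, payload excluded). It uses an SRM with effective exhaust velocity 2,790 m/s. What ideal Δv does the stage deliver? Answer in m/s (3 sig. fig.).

Stage wet mass = m₀ − payload = 44,800 − 3,400 = 41,400 kg.
Stage dry mass = ε × stage wet mass = 0.063 × 41,400 = 2,608.2 kg.
Burnout mass m_f = stage dry + payload = 2,608.2 + 3,400 = 6,008.2 kg.
By the Tsiolkovsky rocket equation, Δv = v_e · ln(44,800/6,008.2) = 2790.0 × ln(7.456) = 2790.0 × 2.0091 ≈ 5605 m/s.

Δv ≈ 5610 m/s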